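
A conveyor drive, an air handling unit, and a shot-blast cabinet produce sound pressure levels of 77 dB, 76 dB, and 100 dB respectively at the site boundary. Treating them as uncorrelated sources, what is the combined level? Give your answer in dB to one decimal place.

For uncorrelated sources the intensities add, so convert each level to linear form, sum, and take 10·log₁₀ of the total.
Σ 10^(L/10) = 10^(77/10) + 10^(76/10) + 10^(100/10) = 1.009e+10.
L_total = 10·log₁₀(1.009e+10) = 100.04 dB.

100.0 dB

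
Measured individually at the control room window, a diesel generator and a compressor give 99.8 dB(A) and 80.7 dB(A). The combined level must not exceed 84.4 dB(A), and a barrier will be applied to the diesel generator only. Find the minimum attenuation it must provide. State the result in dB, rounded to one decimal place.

17.8 dB

Everything except the diesel generator sums to 10^(80.7/10) = 1.175e+08 in linear terms, 80.70 dB(A).
The limit corresponds to 10^(84.4/10) = 2.754e+08; subtracting the fixed part leaves 1.579e+08 for the diesel generator, i.e. 81.98 dB(A).
So the diesel generator must be reduced from 99.8 to 81.98 dB(A): IL = 17.82 dB.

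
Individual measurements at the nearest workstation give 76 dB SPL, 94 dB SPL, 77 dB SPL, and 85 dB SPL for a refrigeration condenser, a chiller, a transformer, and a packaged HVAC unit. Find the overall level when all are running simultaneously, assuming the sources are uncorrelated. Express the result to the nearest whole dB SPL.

Incoherent sources combine by intensity addition: L_total = 10·log₁₀(Σ 10^(L_i/10)).
Σ 10^(L/10) = 10^(76/10) + 10^(94/10) + 10^(77/10) + 10^(85/10) = 2.918e+09.
L_total = 10·log₁₀(2.918e+09) = 94.65 dB SPL.

95 dB SPL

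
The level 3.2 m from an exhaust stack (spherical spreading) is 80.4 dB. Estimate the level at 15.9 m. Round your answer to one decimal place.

66.5 dB

Spherical spreading from a point source gives a 20·log₁₀(r₂/r₁) drop.
L₂ = 80.4 − 20·log₁₀(15.9/3.2) = 80.4 − 13.925 = 66.48 dB.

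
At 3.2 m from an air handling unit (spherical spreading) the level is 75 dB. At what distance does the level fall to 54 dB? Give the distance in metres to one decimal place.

35.9 m

Point-source spreading drops the level by 20·log₁₀(r₂/r₁); inverting, r₂/r₁ = 10^(ΔL/20).
r₂ = 3.2·10^((75−54)/20) = 3.2·10^(21.0/20) = 35.90 m.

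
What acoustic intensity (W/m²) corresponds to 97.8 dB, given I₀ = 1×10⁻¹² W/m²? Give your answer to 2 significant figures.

0.0060 W/m²

L = 10·log₁₀(I/I₀) ⇒ I = I₀·10^(L/10) = 10⁻¹² × 10^9.78.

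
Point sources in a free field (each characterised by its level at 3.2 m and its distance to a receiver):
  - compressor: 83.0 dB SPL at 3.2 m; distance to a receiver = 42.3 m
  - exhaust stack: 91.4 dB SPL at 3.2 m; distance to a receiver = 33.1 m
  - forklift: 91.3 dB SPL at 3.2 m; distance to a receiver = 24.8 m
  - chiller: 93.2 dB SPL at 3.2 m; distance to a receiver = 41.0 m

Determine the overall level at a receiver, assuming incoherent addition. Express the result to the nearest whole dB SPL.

Apply inverse-square spreading to bring every level to the receiver, then sum 10^(L/10).
compressor: 83.0 − 20·log₁₀(42.3/3.2) = 83.0 − 22.42 = 60.58 dB SPL.
exhaust stack: 91.4 − 20·log₁₀(33.1/3.2) = 91.4 − 20.29 = 71.11 dB SPL.
forklift: 91.3 − 20·log₁₀(24.8/3.2) = 91.3 − 17.79 = 73.51 dB SPL.
chiller: 93.2 − 20·log₁₀(41.0/3.2) = 93.2 − 22.15 = 71.05 dB SPL.
Σ 10^(L/10) = 4.923e+07 → L_total = 10·log₁₀(4.923e+07) = 76.92 dB SPL.

77 dB SPL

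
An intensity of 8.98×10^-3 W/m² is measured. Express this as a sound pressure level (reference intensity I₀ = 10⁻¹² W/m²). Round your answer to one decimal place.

I/I₀ = 8.98×10^-3/10⁻¹² = 8.98×10^9, and L = 10·log₁₀(I/I₀).
L = 10·(0.9533 + 9) = 99.53 dB.

99.5 dB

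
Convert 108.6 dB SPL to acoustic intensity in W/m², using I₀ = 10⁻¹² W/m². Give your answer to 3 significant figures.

0.0724 W/m²

I = I₀·10^(L/10) = 10⁻¹² × 10^(108.6/10) = 10^(-1.140).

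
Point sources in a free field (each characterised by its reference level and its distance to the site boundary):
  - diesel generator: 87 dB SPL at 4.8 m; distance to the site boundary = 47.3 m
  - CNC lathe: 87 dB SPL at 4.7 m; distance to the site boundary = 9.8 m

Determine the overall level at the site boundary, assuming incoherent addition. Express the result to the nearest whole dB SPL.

81 dB SPL

Propagate each source to the receiver with L = L_ref − 20·log₁₀(r/r_ref), then add intensities.
diesel generator: 87 − 20·log₁₀(47.3/4.8) = 87 − 19.87 = 67.13 dB SPL.
CNC lathe: 87 − 20·log₁₀(9.8/4.7) = 87 − 6.38 = 80.62 dB SPL.
Σ 10^(L/10) = 1.204e+08 → L_total = 10·log₁₀(1.204e+08) = 80.81 dB SPL.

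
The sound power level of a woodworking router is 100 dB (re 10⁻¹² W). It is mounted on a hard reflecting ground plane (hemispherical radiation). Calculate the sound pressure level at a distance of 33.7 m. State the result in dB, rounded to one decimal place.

L_p = L_w − 10·log₁₀(2π·r²) with r = 33.7 m.
2π·r² = 7136 m², 10·log₁₀ of that is 38.534 dB.
L_p = 100 − 38.534 = 61.47 dB.

61.5 dB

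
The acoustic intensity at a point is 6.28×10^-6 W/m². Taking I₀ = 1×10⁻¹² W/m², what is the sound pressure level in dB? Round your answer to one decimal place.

68.0 dB

L = 10·log₁₀(I/I₀) = 10·log₁₀(6.28×10^-6/10⁻¹²) = 10·log₁₀(6.28×10^6).
L = 10·(0.7980 + 6) = 67.98 dB.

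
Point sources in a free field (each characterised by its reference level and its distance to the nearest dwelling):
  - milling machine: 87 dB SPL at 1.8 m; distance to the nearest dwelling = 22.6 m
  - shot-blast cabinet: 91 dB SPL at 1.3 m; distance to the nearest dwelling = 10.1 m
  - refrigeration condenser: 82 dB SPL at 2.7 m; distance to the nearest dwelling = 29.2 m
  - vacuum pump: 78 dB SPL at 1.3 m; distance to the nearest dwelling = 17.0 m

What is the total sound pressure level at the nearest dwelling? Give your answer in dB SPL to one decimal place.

Propagate each source to the receiver with L = L_ref − 20·log₁₀(r/r_ref), then add intensities.
milling machine: 87 − 20·log₁₀(22.6/1.8) = 87 − 21.98 = 65.02 dB SPL.
shot-blast cabinet: 91 − 20·log₁₀(10.1/1.3) = 91 − 17.81 = 73.19 dB SPL.
refrigeration condenser: 82 − 20·log₁₀(29.2/2.7) = 82 − 20.68 = 61.32 dB SPL.
vacuum pump: 78 − 20·log₁₀(17.0/1.3) = 78 − 22.33 = 55.67 dB SPL.
Σ 10^(L/10) = 2.576e+07 → L_total = 10·log₁₀(2.576e+07) = 74.11 dB SPL.

74.1 dB SPL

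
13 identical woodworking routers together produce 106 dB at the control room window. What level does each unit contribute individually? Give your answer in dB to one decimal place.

13 equal contributions raise the level by 10·log₁₀ 13 = 11.139 dB, so each unit alone gives 106 − 11.139.

94.9 dB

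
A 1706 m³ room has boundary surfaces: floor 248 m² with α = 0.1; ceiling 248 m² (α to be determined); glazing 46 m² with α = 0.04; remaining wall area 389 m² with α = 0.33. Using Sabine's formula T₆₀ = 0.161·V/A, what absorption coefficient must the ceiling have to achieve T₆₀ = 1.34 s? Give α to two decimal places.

Required total absorption A = 0.161·1706/1.34 = 204.97 m².
Absorption from the other surfaces = 248·0.1 + 46·0.04 + 389·0.33 = 155.01 m², so the ceiling must supply 49.96 m² over 248 m².
α = 49.96/248 = 0.201.

0.20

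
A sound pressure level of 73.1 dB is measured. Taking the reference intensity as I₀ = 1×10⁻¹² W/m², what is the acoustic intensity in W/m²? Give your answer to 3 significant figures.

2.04e-05 W/m²

I = I₀·10^(L/10) = 10⁻¹² × 10^(73.1/10) = 10^(-4.690).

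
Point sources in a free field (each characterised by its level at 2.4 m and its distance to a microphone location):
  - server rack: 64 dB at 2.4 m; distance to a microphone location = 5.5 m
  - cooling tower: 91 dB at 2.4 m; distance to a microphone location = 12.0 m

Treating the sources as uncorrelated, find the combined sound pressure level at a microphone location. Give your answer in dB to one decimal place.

First find each source's level at the receiver (point-source: −20·log₁₀(r/r_ref)), then combine on an intensity basis.
server rack: 64 − 20·log₁₀(5.5/2.4) = 64 − 7.20 = 56.80 dB.
cooling tower: 91 − 20·log₁₀(12.0/2.4) = 91 − 13.98 = 77.02 dB.
Σ 10^(L/10) = 5.084e+07 → L_total = 10·log₁₀(5.084e+07) = 77.06 dB.

77.1 dB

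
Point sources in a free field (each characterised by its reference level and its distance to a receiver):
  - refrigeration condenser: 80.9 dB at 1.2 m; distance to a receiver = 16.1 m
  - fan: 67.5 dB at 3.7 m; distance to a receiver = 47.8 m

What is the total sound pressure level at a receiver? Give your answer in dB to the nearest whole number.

First find each source's level at the receiver (point-source: −20·log₁₀(r/r_ref)), then combine on an intensity basis.
refrigeration condenser: 80.9 − 20·log₁₀(16.1/1.2) = 80.9 − 22.55 = 58.35 dB.
fan: 67.5 − 20·log₁₀(47.8/3.7) = 67.5 − 22.22 = 45.28 dB.
Σ 10^(L/10) = 7.171e+05 → L_total = 10·log₁₀(7.171e+05) = 58.56 dB.

59 dB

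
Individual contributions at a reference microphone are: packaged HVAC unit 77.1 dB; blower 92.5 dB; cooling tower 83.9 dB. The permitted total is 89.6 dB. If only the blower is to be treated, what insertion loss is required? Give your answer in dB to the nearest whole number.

5 dB

Everything except the blower sums to 10^(77.1/10) + 10^(83.9/10) = 2.968e+08 in linear terms, 84.72 dB.
To meet 89.6 dB overall, the treated blower may contribute at most 10^(89.6/10) − 2.968e+08 = 6.153e+08, i.e. 87.89 dB.
Required insertion loss = 92.5 − 87.89 = 4.61 dB.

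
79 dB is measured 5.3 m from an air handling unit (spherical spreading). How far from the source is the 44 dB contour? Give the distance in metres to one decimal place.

298.0 m

The 35.0 dB drop corresponds to a distance ratio of 10^(35.0/20) for a point source.
r₂ = 5.3·10^((79−44)/20) = 5.3·10^(35.0/20) = 298.04 m.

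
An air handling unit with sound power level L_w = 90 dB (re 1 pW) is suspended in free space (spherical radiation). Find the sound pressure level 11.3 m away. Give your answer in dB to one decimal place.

57.9 dB

The power spreads over a sphere of area 4π·r², so L_p = L_w − 10·log₁₀(4π·r²).
4π·r² = 1605 m², 10·log₁₀ of that is 32.054 dB.
L_p = 90 − 32.054 = 57.95 dB.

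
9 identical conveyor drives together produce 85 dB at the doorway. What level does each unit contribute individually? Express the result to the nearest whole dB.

For N identical incoherent sources L_total = L₁ + 10·log₁₀ N, so L₁ = 85 − 10·log₁₀(9) = 85 − 9.542.

75 dB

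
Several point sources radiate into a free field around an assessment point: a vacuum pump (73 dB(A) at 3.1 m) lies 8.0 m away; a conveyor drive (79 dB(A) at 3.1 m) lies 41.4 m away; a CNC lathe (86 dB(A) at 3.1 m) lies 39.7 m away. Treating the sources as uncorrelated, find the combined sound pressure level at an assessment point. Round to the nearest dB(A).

68 dB(A)

Apply inverse-square spreading to bring every level to the receiver, then sum 10^(L/10).
vacuum pump: 73 − 20·log₁₀(8.0/3.1) = 73 − 8.23 = 64.77 dB(A).
conveyor drive: 79 − 20·log₁₀(41.4/3.1) = 79 − 22.51 = 56.49 dB(A).
CNC lathe: 86 − 20·log₁₀(39.7/3.1) = 86 − 22.15 = 63.85 dB(A).
Σ 10^(L/10) = 5.869e+06 → L_total = 10·log₁₀(5.869e+06) = 67.69 dB(A).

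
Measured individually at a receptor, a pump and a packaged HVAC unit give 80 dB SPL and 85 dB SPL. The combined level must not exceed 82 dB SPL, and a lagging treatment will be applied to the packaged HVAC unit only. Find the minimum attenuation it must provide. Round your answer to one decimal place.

Fixed contribution from the other source: Σ 10^(L/10) = 10^(80/10) = 1.000e+08 (80.00 dB SPL).
The limit corresponds to 10^(82/10) = 1.585e+08; subtracting the fixed part leaves 5.849e+07 for the packaged HVAC unit, i.e. 77.67 dB SPL.
Required insertion loss = 85 − 77.67 = 7.33 dB.

7.3 dB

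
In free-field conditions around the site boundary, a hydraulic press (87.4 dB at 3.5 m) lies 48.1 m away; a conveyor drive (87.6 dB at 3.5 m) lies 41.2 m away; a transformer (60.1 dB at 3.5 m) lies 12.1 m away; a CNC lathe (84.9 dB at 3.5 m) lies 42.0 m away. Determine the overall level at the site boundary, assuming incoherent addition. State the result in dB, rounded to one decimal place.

69.7 dB

Propagate each source to the receiver with L = L_ref − 20·log₁₀(r/r_ref), then add intensities.
hydraulic press: 87.4 − 20·log₁₀(48.1/3.5) = 87.4 − 22.76 = 64.64 dB.
conveyor drive: 87.6 − 20·log₁₀(41.2/3.5) = 87.6 − 21.42 = 66.18 dB.
transformer: 60.1 − 20·log₁₀(12.1/3.5) = 60.1 − 10.77 = 49.33 dB.
CNC lathe: 84.9 − 20·log₁₀(42.0/3.5) = 84.9 − 21.58 = 63.32 dB.
Σ 10^(L/10) = 9.294e+06 → L_total = 10·log₁₀(9.294e+06) = 69.68 dB.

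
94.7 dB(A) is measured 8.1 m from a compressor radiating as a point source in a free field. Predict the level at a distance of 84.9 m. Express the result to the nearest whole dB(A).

Point-source attenuation: ΔL = 20·log₁₀(r₂/r₁) = 20·log₁₀(84.9/8.1) = 20.408 dB.
L₂ = 94.7 − 20·log₁₀(84.9/8.1) = 94.7 − 20.408 = 74.29 dB(A).

74 dB(A)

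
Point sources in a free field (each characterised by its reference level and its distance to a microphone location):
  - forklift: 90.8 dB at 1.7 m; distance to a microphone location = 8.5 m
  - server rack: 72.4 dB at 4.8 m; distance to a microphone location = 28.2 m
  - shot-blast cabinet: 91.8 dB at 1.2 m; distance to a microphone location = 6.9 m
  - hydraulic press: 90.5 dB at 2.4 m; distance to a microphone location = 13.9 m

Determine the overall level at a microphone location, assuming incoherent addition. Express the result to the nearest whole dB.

Apply inverse-square spreading to bring every level to the receiver, then sum 10^(L/10).
forklift: 90.8 − 20·log₁₀(8.5/1.7) = 90.8 − 13.98 = 76.82 dB.
server rack: 72.4 − 20·log₁₀(28.2/4.8) = 72.4 − 15.38 = 57.02 dB.
shot-blast cabinet: 91.8 − 20·log₁₀(6.9/1.2) = 91.8 − 15.19 = 76.61 dB.
hydraulic press: 90.5 − 20·log₁₀(13.9/2.4) = 90.5 − 15.26 = 75.24 dB.
Σ 10^(L/10) = 1.278e+08 → L_total = 10·log₁₀(1.278e+08) = 81.07 dB.

81 dB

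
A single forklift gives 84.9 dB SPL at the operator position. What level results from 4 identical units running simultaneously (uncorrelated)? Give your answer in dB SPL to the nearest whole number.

L_total = L₁ + 10·log₁₀ N for N identical incoherent sources.
L_total = 84.9 + 10·log₁₀(4) = 84.9 + 6.021 = 90.92 dB SPL.

91 dB SPL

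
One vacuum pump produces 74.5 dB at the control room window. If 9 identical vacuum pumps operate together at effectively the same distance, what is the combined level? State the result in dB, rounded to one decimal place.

N identical incoherent sources raise the level by 10·log₁₀ N.
L_total = 74.5 + 10·log₁₀(9) = 74.5 + 9.542 = 84.04 dB.

84.0 dB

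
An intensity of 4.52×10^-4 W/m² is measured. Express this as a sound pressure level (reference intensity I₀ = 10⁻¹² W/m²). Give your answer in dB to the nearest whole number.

87 dB

Dividing by I₀ shifts the exponent by 12: I/I₀ = 4.52×10^8.
L = 10·(0.6551 + 8) = 86.55 dB.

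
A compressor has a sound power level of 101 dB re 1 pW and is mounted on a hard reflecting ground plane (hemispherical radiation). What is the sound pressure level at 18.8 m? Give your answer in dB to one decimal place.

67.5 dB

L_p = L_w − 10·log₁₀(2π·r²) with r = 18.8 m.
2π·r² = 2221 m², 10·log₁₀ of that is 33.465 dB.
L_p = 101 − 33.465 = 67.54 dB.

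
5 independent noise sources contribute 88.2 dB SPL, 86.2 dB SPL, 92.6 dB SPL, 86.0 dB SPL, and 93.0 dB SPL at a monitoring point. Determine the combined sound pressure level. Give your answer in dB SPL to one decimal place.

Incoherent sources combine by intensity addition: L_total = 10·log₁₀(Σ 10^(L_i/10)).
Σ 10^(L/10) = 10^(88.2/10) + 10^(86.2/10) + 10^(92.6/10) + 10^(86.0/10) + 10^(93.0/10) = 5.291e+09.
L_total = 10·log₁₀(5.291e+09) = 97.24 dB SPL.

97.2 dB SPL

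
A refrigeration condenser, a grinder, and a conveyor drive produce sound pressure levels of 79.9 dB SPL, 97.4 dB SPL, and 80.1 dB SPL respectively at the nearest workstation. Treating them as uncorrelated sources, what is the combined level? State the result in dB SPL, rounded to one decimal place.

97.6 dB SPL

Incoherent sources combine by intensity addition: L_total = 10·log₁₀(Σ 10^(L_i/10)).
Σ 10^(L/10) = 10^(79.9/10) + 10^(97.4/10) + 10^(80.1/10) = 5.695e+09.
L_total = 10·log₁₀(5.695e+09) = 97.56 dB SPL.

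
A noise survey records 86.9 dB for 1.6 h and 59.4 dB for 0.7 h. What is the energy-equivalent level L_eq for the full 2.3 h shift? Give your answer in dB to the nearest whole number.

The energy average is taken in the linear domain: L_eq = 10·log₁₀[(Σ tᵢ·10^(Lᵢ/10))/T], T = 2.3 h.
Σ tᵢ·10^(Lᵢ/10) = 1.6·10^(86.9/10) + 0.7·10^(59.4/10) = 7.843e+08.
L_eq = 10·log₁₀(7.843e+08/2.3) = 85.33 dB.

85 dB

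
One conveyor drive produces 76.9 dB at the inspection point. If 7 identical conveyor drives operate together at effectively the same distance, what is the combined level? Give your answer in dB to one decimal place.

N identical incoherent sources raise the level by 10·log₁₀ N.
L_total = 76.9 + 10·log₁₀(7) = 76.9 + 8.451 = 85.35 dB.

85.4 dB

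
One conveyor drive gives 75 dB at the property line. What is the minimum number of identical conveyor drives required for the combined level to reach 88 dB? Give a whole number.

20

Need L₁ + 10·log₁₀ N ≥ 88, i.e. log₁₀ N ≥ 1.30.
N ≥ 10^(13.0/10) = 19.953, so N = 20.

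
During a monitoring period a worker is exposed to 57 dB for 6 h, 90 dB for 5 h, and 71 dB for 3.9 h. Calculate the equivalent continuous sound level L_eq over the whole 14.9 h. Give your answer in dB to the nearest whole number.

85 dB

Weight each interval's intensity by its duration and average over T = 14.9 h:
Σ tᵢ·10^(Lᵢ/10) = 6·10^(57/10) + 5·10^(90/10) + 3.9·10^(71/10) = 5.052e+09.
L_eq = 10·log₁₀(5.052e+09/14.9) = 85.30 dB.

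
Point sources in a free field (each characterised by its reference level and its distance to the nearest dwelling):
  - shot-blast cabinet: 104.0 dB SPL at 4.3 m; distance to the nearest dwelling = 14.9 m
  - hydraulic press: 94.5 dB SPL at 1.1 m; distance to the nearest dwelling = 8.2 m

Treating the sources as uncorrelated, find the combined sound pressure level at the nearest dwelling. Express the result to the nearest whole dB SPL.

Propagate each source to the receiver with L = L_ref − 20·log₁₀(r/r_ref), then add intensities.
shot-blast cabinet: 104.0 − 20·log₁₀(14.9/4.3) = 104.0 − 10.79 = 93.21 dB SPL.
hydraulic press: 94.5 − 20·log₁₀(8.2/1.1) = 94.5 − 17.45 = 77.05 dB SPL.
Σ 10^(L/10) = 2.143e+09 → L_total = 10·log₁₀(2.143e+09) = 93.31 dB SPL.

93 dB SPL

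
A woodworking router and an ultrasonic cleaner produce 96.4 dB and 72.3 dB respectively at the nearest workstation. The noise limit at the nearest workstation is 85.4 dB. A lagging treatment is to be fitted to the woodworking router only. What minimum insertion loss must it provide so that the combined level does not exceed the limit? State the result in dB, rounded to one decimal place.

11.2 dB

Fixed contribution from the other source: Σ 10^(L/10) = 10^(72.3/10) = 1.698e+07 (72.30 dB).
The limit corresponds to 10^(85.4/10) = 3.467e+08; subtracting the fixed part leaves 3.298e+08 for the woodworking router, i.e. 85.18 dB.
Required insertion loss = 96.4 − 85.18 = 11.22 dB.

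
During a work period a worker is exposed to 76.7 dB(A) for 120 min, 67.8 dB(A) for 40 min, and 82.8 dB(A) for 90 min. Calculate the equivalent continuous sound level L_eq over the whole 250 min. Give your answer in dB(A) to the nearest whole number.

L_eq = 10·log₁₀[(1/T)·Σ tᵢ·10^(Lᵢ/10)] with T = 250 min.
Σ tᵢ·10^(Lᵢ/10) = 120·10^(76.7/10) + 40·10^(67.8/10) + 90·10^(82.8/10) = 2.300e+10.
L_eq = 10·log₁₀(2.300e+10/250) = 79.64 dB(A).

80 dB(A)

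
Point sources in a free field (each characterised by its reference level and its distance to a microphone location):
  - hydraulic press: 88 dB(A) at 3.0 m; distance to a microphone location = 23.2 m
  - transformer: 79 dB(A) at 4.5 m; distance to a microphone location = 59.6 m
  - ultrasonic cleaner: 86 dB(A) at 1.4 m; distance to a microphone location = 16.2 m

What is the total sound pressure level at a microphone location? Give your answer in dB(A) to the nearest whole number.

Propagate each source to the receiver with L = L_ref − 20·log₁₀(r/r_ref), then add intensities.
hydraulic press: 88 − 20·log₁₀(23.2/3.0) = 88 − 17.77 = 70.23 dB(A).
transformer: 79 − 20·log₁₀(59.6/4.5) = 79 − 22.44 = 56.56 dB(A).
ultrasonic cleaner: 86 − 20·log₁₀(16.2/1.4) = 86 − 21.27 = 64.73 dB(A).
Σ 10^(L/10) = 1.398e+07 → L_total = 10·log₁₀(1.398e+07) = 71.45 dB(A).

71 dB(A)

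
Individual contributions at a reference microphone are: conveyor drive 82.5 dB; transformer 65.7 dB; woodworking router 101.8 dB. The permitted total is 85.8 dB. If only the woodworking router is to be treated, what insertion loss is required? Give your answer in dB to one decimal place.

18.8 dB

Fixed contribution from the other sources: Σ 10^(L/10) = 10^(82.5/10) + 10^(65.7/10) = 1.815e+08 (82.59 dB).
The limit corresponds to 10^(85.8/10) = 3.802e+08; subtracting the fixed part leaves 1.986e+08 for the woodworking router, i.e. 82.98 dB.
Required insertion loss = 101.8 − 82.98 = 18.82 dB.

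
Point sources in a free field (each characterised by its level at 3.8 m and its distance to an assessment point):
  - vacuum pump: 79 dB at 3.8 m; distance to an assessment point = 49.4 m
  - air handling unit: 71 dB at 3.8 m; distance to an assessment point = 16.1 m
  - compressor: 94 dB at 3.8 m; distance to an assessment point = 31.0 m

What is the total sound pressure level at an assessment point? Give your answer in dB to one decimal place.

Apply inverse-square spreading to bring every level to the receiver, then sum 10^(L/10).
vacuum pump: 79 − 20·log₁₀(49.4/3.8) = 79 − 22.28 = 56.72 dB.
air handling unit: 71 − 20·log₁₀(16.1/3.8) = 71 − 12.54 = 58.46 dB.
compressor: 94 − 20·log₁₀(31.0/3.8) = 94 − 18.23 = 75.77 dB.
Σ 10^(L/10) = 3.891e+07 → L_total = 10·log₁₀(3.891e+07) = 75.90 dB.

75.9 dB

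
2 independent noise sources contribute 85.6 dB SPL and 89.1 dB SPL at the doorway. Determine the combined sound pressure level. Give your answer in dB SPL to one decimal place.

Incoherent sources combine by intensity addition: L_total = 10·log₁₀(Σ 10^(L_i/10)).
Σ 10^(L/10) = 10^(85.6/10) + 10^(89.1/10) = 1.176e+09.
L_total = 10·log₁₀(1.176e+09) = 90.70 dB SPL.

90.7 dB SPL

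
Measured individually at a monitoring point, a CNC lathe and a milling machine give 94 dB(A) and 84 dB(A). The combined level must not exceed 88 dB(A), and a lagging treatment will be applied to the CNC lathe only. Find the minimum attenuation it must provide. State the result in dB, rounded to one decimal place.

Fixed contribution from the other source: Σ 10^(L/10) = 10^(84/10) = 2.512e+08 (84.00 dB(A)).
To meet 88 dB(A) overall, the treated CNC lathe may contribute at most 10^(88/10) − 2.512e+08 = 3.798e+08, i.e. 85.80 dB(A).
Required insertion loss = 94 − 85.80 = 8.20 dB.

8.2 dB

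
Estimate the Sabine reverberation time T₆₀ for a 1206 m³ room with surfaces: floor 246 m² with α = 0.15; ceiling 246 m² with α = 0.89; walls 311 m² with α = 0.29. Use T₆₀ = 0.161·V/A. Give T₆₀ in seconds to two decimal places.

0.56 s

Summing Sᵢαᵢ: 246·0.15 + 246·0.89 + 311·0.29 = 346.03 m².
T₆₀ = 0.161 × 1206 / 346.03 = 0.561 s.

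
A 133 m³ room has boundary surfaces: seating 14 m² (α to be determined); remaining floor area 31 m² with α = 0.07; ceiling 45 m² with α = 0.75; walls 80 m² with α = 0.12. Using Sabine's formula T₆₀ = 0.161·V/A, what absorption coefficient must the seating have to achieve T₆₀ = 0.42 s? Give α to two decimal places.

A = 0.161·V/T₆₀ = 0.161·133/0.42 = 50.98 m² sabins.
Absorption from the other surfaces = 31·0.07 + 45·0.75 + 80·0.12 = 45.52 m², so the seating must supply 5.46 m² over 14 m².
α = 5.46/14 = 0.390.

0.39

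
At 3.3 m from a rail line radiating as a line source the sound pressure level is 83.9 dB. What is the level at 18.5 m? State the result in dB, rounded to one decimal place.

Cylindrical spreading from a line source gives a 10·log₁₀(r₂/r₁) drop.
L₂ = 83.9 − 10·log₁₀(18.5/3.3) = 83.9 − 7.487 = 76.41 dB.

76.4 dB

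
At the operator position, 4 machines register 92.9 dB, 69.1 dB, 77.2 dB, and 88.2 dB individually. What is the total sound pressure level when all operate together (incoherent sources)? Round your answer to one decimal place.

94.3 dB

Incoherent sources combine by intensity addition: L_total = 10·log₁₀(Σ 10^(L_i/10)).
Σ 10^(L/10) = 10^(92.9/10) + 10^(69.1/10) + 10^(77.2/10) + 10^(88.2/10) = 2.671e+09.
L_total = 10·log₁₀(2.671e+09) = 94.27 dB.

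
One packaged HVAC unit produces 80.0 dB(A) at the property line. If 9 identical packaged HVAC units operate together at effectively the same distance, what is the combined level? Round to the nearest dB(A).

With 9 equal, uncorrelated contributions the intensity is 9× that of one unit, giving a rise of 10·log₁₀ 9.
L_total = 80.0 + 10·log₁₀(9) = 80.0 + 9.542 = 89.54 dB(A).

90 dB(A)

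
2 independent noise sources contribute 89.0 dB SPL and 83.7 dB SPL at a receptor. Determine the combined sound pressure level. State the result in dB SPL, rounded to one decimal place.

90.1 dB SPL

Incoherent sources combine by intensity addition: L_total = 10·log₁₀(Σ 10^(L_i/10)).
Σ 10^(L/10) = 10^(89.0/10) + 10^(83.7/10) = 1.029e+09.
L_total = 10·log₁₀(1.029e+09) = 90.12 dB SPL.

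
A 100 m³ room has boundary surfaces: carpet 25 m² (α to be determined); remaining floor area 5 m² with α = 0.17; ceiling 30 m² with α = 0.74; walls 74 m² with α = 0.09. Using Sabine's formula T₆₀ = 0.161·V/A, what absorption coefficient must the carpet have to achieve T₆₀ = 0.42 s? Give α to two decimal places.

0.34

A = 0.161·V/T₆₀ = 0.161·100/0.42 = 38.33 m² sabins.
Absorption from the other surfaces = 5·0.17 + 30·0.74 + 74·0.09 = 29.71 m², so the carpet must supply 8.62 m² over 25 m².
α = 8.62/25 = 0.345.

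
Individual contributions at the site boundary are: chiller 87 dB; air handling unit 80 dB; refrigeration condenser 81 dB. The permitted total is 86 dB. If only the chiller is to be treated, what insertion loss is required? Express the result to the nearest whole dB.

Everything except the chiller sums to 10^(80/10) + 10^(81/10) = 2.259e+08 in linear terms, 83.54 dB.
To meet 86 dB overall, the treated chiller may contribute at most 10^(86/10) − 2.259e+08 = 1.722e+08, i.e. 82.36 dB.
Required insertion loss = 87 − 82.36 = 4.64 dB.

5 dB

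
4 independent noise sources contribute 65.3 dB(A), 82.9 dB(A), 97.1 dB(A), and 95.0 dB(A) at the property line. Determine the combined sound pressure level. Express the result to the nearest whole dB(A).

99 dB(A)

For uncorrelated sources the intensities add, so convert each level to linear form, sum, and take 10·log₁₀ of the total.
Σ 10^(L/10) = 10^(65.3/10) + 10^(82.9/10) + 10^(97.1/10) + 10^(95.0/10) = 8.489e+09.
L_total = 10·log₁₀(8.489e+09) = 99.29 dB(A).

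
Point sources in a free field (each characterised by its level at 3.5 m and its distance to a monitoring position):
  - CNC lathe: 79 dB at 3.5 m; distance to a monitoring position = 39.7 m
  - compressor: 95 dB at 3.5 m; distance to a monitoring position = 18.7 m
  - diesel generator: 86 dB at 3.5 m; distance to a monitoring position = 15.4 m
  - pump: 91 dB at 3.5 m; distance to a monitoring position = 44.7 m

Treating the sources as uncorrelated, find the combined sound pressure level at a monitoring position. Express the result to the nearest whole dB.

81 dB

Propagate each source to the receiver with L = L_ref − 20·log₁₀(r/r_ref), then add intensities.
CNC lathe: 79 − 20·log₁₀(39.7/3.5) = 79 − 21.09 = 57.91 dB.
compressor: 95 − 20·log₁₀(18.7/3.5) = 95 − 14.56 = 80.44 dB.
diesel generator: 86 − 20·log₁₀(15.4/3.5) = 86 − 12.87 = 73.13 dB.
pump: 91 − 20·log₁₀(44.7/3.5) = 91 − 22.12 = 68.88 dB.
Σ 10^(L/10) = 1.397e+08 → L_total = 10·log₁₀(1.397e+08) = 81.45 dB.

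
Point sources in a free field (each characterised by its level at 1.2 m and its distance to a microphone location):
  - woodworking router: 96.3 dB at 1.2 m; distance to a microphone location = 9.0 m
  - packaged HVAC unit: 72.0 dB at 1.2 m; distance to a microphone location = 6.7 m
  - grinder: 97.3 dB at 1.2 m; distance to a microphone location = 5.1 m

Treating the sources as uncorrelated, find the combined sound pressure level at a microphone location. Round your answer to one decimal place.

85.7 dB

First find each source's level at the receiver (point-source: −20·log₁₀(r/r_ref)), then combine on an intensity basis.
woodworking router: 96.3 − 20·log₁₀(9.0/1.2) = 96.3 − 17.50 = 78.80 dB.
packaged HVAC unit: 72.0 − 20·log₁₀(6.7/1.2) = 72.0 − 14.94 = 57.06 dB.
grinder: 97.3 − 20·log₁₀(5.1/1.2) = 97.3 − 12.57 = 84.73 dB.
Σ 10^(L/10) = 3.737e+08 → L_total = 10·log₁₀(3.737e+08) = 85.72 dB.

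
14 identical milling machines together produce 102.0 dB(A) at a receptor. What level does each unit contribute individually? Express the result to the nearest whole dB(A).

91 dB(A)

Dividing the total intensity by 14 lowers the level by 10·log₁₀ 14 = 11.461 dB: L₁ = 102.0 − 11.461.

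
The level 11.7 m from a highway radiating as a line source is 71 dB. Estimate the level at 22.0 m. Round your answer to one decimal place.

68.3 dB

Line-source attenuation: ΔL = 10·log₁₀(r₂/r₁) = 10·log₁₀(22.0/11.7) = 2.742 dB.
L₂ = 71 − 10·log₁₀(22.0/11.7) = 71 − 2.742 = 68.26 dB.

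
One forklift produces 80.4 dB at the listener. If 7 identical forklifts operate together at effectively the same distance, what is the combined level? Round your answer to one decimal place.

With 7 equal, uncorrelated contributions the intensity is 7× that of one unit, giving a rise of 10·log₁₀ 7.
L_total = 80.4 + 10·log₁₀(7) = 80.4 + 8.451 = 88.85 dB.

88.9 dB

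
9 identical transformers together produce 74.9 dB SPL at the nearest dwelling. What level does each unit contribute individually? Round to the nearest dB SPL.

9 equal contributions raise the level by 10·log₁₀ 9 = 9.542 dB, so each unit alone gives 74.9 − 9.542.

65 dB SPL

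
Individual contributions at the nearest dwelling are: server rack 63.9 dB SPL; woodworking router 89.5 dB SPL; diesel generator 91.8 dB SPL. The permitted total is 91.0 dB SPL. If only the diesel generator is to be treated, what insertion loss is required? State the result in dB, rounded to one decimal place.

Everything except the diesel generator sums to 10^(63.9/10) + 10^(89.5/10) = 8.937e+08 in linear terms, 89.51 dB SPL.
To meet 91.0 dB SPL overall, the treated diesel generator may contribute at most 10^(91.0/10) − 8.937e+08 = 3.652e+08, i.e. 85.63 dB SPL.
Required insertion loss = 91.8 − 85.63 = 6.17 dB.

6.2 dB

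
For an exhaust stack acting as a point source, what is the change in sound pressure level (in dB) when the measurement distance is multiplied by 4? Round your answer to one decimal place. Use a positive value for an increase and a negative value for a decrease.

With spherical spreading the level changes by −20·log₁₀(r₂/r₁).
ΔL = −20·log₁₀(4) = -12.04 dB.

-12.0 dB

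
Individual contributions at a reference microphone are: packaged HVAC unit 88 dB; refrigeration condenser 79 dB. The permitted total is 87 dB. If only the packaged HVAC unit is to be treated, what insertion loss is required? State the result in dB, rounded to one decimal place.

Fixed contribution from the other source: Σ 10^(L/10) = 10^(79/10) = 7.943e+07 (79.00 dB).
To meet 87 dB overall, the treated packaged HVAC unit may contribute at most 10^(87/10) − 7.943e+07 = 4.218e+08, i.e. 86.25 dB.
So the packaged HVAC unit must be reduced from 88 to 86.25 dB: IL = 1.75 dB.

1.7 dB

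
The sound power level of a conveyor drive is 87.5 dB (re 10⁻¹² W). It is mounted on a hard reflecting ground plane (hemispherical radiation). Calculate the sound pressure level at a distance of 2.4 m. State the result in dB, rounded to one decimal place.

71.9 dB

Free-field hemispherical radiation: L_p = L_w − 10·log₁₀(2π·r²), r = 2.4 m.
2π·r² = 36.19 m², 10·log₁₀ of that is 15.586 dB.
L_p = 87.5 − 15.586 = 71.91 dB.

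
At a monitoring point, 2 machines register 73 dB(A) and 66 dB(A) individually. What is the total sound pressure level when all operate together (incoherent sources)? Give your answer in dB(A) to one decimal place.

For uncorrelated sources the intensities add, so convert each level to linear form, sum, and take 10·log₁₀ of the total.
Σ 10^(L/10) = 10^(73/10) + 10^(66/10) = 2.393e+07.
L_total = 10·log₁₀(2.393e+07) = 73.79 dB(A).

73.8 dB(A)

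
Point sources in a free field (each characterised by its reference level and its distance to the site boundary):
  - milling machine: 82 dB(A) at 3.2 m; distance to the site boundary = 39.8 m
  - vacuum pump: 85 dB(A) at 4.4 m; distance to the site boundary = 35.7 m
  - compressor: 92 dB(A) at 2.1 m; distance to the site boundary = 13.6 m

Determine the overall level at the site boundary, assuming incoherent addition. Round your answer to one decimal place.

76.4 dB(A)

Propagate each source to the receiver with L = L_ref − 20·log₁₀(r/r_ref), then add intensities.
milling machine: 82 − 20·log₁₀(39.8/3.2) = 82 − 21.89 = 60.11 dB(A).
vacuum pump: 85 − 20·log₁₀(35.7/4.4) = 85 − 18.18 = 66.82 dB(A).
compressor: 92 − 20·log₁₀(13.6/2.1) = 92 − 16.23 = 75.77 dB(A).
Σ 10^(L/10) = 4.362e+07 → L_total = 10·log₁₀(4.362e+07) = 76.40 dB(A).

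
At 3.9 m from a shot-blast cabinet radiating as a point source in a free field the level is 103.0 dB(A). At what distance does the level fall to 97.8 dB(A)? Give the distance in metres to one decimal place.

Point-source spreading drops the level by 20·log₁₀(r₂/r₁); inverting, r₂/r₁ = 10^(ΔL/20).
r₂ = 3.9·10^((103.0−97.8)/20) = 3.9·10^(5.2/20) = 7.10 m.

7.1 m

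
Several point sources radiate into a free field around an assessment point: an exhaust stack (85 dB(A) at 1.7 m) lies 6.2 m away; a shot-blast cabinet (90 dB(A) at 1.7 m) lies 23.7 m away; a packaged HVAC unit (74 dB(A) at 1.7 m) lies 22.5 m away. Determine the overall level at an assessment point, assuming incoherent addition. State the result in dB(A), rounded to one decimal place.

74.6 dB(A)

Apply inverse-square spreading to bring every level to the receiver, then sum 10^(L/10).
exhaust stack: 85 − 20·log₁₀(6.2/1.7) = 85 − 11.24 = 73.76 dB(A).
shot-blast cabinet: 90 − 20·log₁₀(23.7/1.7) = 90 − 22.89 = 67.11 dB(A).
packaged HVAC unit: 74 − 20·log₁₀(22.5/1.7) = 74 − 22.43 = 51.57 dB(A).
Σ 10^(L/10) = 2.906e+07 → L_total = 10·log₁₀(2.906e+07) = 74.63 dB(A).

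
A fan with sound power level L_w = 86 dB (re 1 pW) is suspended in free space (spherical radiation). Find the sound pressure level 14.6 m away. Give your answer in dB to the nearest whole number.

52 dB

The power spreads over a sphere of area 4π·r², so L_p = L_w − 10·log₁₀(4π·r²).
4π·r² = 2679 m², 10·log₁₀ of that is 34.279 dB.
L_p = 86 − 34.279 = 51.72 dB.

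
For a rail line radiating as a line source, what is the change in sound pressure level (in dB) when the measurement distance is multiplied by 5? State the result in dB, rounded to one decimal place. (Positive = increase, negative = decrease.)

-7.0 dB

A line source loses 3 dB per doubling of distance; generally ΔL = −10·log₁₀(r₂/r₁).
ΔL = −10·log₁₀(5) = -6.99 dB.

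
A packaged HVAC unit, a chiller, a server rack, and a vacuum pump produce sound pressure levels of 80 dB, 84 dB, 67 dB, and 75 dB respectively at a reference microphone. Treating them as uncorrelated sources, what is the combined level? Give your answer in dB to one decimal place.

Incoherent sources combine by intensity addition: L_total = 10·log₁₀(Σ 10^(L_i/10)).
Σ 10^(L/10) = 10^(80/10) + 10^(84/10) + 10^(67/10) + 10^(75/10) = 3.878e+08.
L_total = 10·log₁₀(3.878e+08) = 85.89 dB.

85.9 dB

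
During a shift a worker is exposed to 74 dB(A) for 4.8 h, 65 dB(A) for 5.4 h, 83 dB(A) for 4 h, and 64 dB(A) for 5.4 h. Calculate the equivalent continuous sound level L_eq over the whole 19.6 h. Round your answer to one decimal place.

Weight each interval's intensity by its duration and average over T = 19.6 h:
Σ tᵢ·10^(Lᵢ/10) = 4.8·10^(74/10) + 5.4·10^(65/10) + 4·10^(83/10) + 5.4·10^(64/10) = 9.493e+08.
L_eq = 10·log₁₀(9.493e+08/19.6) = 76.85 dB(A).

76.9 dB(A)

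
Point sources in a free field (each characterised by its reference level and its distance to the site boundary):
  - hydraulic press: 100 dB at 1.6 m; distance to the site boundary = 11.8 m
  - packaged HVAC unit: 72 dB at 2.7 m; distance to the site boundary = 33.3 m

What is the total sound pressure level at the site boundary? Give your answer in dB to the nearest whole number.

83 dB

Apply inverse-square spreading to bring every level to the receiver, then sum 10^(L/10).
hydraulic press: 100 − 20·log₁₀(11.8/1.6) = 100 − 17.36 = 82.64 dB.
packaged HVAC unit: 72 − 20·log₁₀(33.3/2.7) = 72 − 21.82 = 50.18 dB.
Σ 10^(L/10) = 1.840e+08 → L_total = 10·log₁₀(1.840e+08) = 82.65 dB.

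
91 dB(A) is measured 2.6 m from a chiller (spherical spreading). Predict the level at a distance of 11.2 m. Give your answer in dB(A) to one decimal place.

78.3 dB(A)

Point-source attenuation: ΔL = 20·log₁₀(r₂/r₁) = 20·log₁₀(11.2/2.6) = 12.685 dB.
L₂ = 91 − 20·log₁₀(11.2/2.6) = 91 − 12.685 = 78.32 dB(A).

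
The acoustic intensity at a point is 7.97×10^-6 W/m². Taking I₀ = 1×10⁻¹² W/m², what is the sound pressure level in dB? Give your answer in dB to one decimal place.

L = 10·log₁₀(I/I₀) = 10·log₁₀(7.97×10^-6/10⁻¹²) = 10·log₁₀(7.97×10^6).
L = 10·(0.9015 + 6) = 69.01 dB.

69.0 dB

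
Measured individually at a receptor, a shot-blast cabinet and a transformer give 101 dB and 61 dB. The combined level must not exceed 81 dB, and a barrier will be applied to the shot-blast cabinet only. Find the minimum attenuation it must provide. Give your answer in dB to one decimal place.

20.0 dB

Everything except the shot-blast cabinet sums to 10^(61/10) = 1.259e+06 in linear terms, 61.00 dB.
To meet 81 dB overall, the treated shot-blast cabinet may contribute at most 10^(81/10) − 1.259e+06 = 1.246e+08, i.e. 80.96 dB.
Required insertion loss = 101 − 80.96 = 20.04 dB.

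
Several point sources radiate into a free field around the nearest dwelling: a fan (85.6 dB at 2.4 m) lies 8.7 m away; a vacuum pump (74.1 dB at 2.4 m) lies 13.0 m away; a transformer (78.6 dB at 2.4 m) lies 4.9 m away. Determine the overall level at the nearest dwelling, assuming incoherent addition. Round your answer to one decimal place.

76.6 dB

Propagate each source to the receiver with L = L_ref − 20·log₁₀(r/r_ref), then add intensities.
fan: 85.6 − 20·log₁₀(8.7/2.4) = 85.6 − 11.19 = 74.41 dB.
vacuum pump: 74.1 − 20·log₁₀(13.0/2.4) = 74.1 − 14.67 = 59.43 dB.
transformer: 78.6 − 20·log₁₀(4.9/2.4) = 78.6 − 6.20 = 72.40 dB.
Σ 10^(L/10) = 4.589e+07 → L_total = 10·log₁₀(4.589e+07) = 76.62 dB.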